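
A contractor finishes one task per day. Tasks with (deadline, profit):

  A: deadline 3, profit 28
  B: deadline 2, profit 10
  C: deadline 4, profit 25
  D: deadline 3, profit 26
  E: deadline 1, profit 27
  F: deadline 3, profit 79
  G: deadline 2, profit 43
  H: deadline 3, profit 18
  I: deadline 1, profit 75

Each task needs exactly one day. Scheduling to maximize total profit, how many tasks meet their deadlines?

Take jobs in profit order; each goes to the latest open slot no later than its deadline.
By profit: F(d3,79), I(d1,75), G(d2,43), A(d3,28), E(d1,27), D(d3,26), C(d4,25), H(d3,18), B(d2,10)
F→slot 3; I→slot 1; G→slot 2; A skipped; E skipped; D skipped; C→slot 4; H skipped; B skipped.
4 of 9 scheduled.

4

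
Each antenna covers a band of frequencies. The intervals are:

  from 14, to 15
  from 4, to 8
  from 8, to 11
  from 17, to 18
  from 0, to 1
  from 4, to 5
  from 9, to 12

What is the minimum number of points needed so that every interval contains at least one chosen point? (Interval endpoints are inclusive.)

5

Sorted: [0,1] [4,5] [4,8] [8,11] [9,12] [14,15] [17,18]
{[0,1]} hit by 1; {[4,5],[4,8]} hit by 5; {[8,11],[9,12]} hit by 11; {[14,15]} hit by 15; {[17,18]} hit by 18.
Points: 1, 5, 11, 15, 18 (5 total).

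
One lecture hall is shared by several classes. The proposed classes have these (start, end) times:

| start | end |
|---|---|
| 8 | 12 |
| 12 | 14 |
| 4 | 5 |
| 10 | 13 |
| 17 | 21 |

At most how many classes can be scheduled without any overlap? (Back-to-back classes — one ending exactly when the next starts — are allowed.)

Sorted by end: (4,5)  (8,12)  (10,13)  (12,14)  (17,21)
take (4,5); take (8,12); skip (10,13); take (12,14); take (17,21).
Selected 4 classes.

4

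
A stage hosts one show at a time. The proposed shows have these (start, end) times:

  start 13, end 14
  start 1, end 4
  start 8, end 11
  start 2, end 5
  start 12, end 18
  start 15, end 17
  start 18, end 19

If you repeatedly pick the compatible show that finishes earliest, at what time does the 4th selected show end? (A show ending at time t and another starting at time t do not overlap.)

Sorted by end: (1,4)  (2,5)  (8,11)  (13,14)  (15,17)  (12,18)  (18,19)
take (1,4); take (8,11); take (13,14); take (15,17); skip (12,18); take (18,19).
Selected: (1,4) (8,11) (13,14) (15,17) (18,19)

17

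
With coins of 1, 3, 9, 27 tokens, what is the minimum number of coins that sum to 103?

7

Use the largest denomination that fits, subtract, and repeat.
103 − 3×27→22 − 2×9→4 − 1×3→1 − 1×1→0
Total coins = 3 + 2 + 1 + 1 = 7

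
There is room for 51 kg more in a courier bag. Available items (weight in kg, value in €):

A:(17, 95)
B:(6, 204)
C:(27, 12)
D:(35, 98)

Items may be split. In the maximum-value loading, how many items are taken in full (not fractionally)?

2

Order: B (204/6=34.00) > A (95/17=5.59) > D (98/35=2.80) > C (12/27=0.44)
Fill: take B (6 @ 204) → take A (17 @ 95) → take 28/35 of D → 78.40; 51/51 used.
2 item(s) taken whole; one partial (take 28/35 of D).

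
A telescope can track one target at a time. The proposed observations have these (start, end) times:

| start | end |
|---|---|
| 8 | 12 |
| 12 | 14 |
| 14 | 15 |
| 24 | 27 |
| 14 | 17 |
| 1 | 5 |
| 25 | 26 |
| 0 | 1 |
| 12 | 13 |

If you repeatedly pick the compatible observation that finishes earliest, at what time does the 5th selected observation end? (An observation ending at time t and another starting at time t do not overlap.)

15

By end time: (0,1), (1,5), (8,12), (12,13), (12,14), (14,15), (14,17), (25,26), (24,27).
Pick (0,1); next start ≥ 1 → (1,5); next start ≥ 5 → (8,12); next start ≥ 12 → (12,13); next start ≥ 13 → (14,15); next start ≥ 15 → (25,26).
Selected: (0,1) (1,5) (8,12) (12,13) (14,15) (25,26)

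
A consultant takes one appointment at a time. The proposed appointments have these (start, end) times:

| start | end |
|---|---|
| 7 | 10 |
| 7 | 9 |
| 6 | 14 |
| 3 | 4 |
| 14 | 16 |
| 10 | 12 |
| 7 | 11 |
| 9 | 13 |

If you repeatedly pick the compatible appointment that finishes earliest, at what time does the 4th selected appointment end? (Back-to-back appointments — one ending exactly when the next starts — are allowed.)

16

Order by finish time; keep every interval that doesn't clash with the previous kept one.
By end time: (3,4), (7,9), (7,10), (7,11), (10,12), (9,13), (6,14), (14,16).
Pick (3,4); next start ≥ 4 → (7,9); next start ≥ 9 → (10,12); next start ≥ 12 → (14,16).
Selected: (3,4) (7,9) (10,12) (14,16)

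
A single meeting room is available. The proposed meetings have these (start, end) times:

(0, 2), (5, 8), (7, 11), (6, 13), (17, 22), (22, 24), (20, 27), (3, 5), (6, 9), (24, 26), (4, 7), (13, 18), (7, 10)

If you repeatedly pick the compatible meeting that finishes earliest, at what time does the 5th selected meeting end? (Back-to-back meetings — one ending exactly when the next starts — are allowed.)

Greedy by earliest finish: after sorting by end time, pick each interval compatible with the last pick.
Sorted by end: (0,2)  (3,5)  (4,7)  (5,8)  (6,9)  (7,10)  (7,11)  (6,13)  (13,18)  (17,22)  (22,24)  (24,26)  (20,27)
take (0,2); take (3,5); take (5,8); skip (6,9); take (13,18); skip (17,22); take (22,24); take (24,26).
Selected: (0,2) (3,5) (5,8) (13,18) (22,24) (24,26)

24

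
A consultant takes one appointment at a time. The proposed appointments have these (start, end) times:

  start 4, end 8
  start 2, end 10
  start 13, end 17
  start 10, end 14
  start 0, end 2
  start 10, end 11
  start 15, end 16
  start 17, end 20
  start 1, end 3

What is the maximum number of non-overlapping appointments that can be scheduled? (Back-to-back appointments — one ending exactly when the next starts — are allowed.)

Greedy by earliest finish: after sorting by end time, pick each interval compatible with the last pick.
Sorted by end: (0,2)  (1,3)  (4,8)  (2,10)  (10,11)  (10,14)  (15,16)  (13,17)  (17,20)
take (0,2); take (4,8); skip (2,10); take (10,11); take (15,16); take (17,20).
Selected 5 appointments.

5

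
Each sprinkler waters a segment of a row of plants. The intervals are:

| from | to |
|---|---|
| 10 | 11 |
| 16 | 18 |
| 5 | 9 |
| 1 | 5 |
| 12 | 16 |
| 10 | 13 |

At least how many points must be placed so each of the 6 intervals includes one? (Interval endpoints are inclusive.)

Sort by right endpoint; whenever an interval is uncovered, place a point at its right end.
Sorted: [1,5] [5,9] [10,11] [10,13] [12,16] [16,18]
{[1,5],[5,9]} hit by 5; {[10,11],[10,13]} hit by 11; {[12,16],[16,18]} hit by 16.
Points: 5, 11, 16 (3 total).

3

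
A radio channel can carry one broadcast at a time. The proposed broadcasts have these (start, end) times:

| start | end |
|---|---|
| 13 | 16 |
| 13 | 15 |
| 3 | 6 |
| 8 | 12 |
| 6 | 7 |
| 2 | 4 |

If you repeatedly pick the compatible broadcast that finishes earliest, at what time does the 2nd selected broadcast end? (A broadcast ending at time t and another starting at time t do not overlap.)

7

By end time: (2,4), (3,6), (6,7), (8,12), (13,15), (13,16).
Pick (2,4); next start ≥ 4 → (6,7); next start ≥ 7 → (8,12); next start ≥ 12 → (13,15).
Selected: (2,4) (6,7) (8,12) (13,15)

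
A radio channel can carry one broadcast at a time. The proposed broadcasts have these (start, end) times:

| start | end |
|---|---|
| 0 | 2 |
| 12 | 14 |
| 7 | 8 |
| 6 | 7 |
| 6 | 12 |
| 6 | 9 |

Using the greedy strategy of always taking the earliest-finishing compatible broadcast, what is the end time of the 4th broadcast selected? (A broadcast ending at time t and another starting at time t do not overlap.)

Sort by end time and greedily take each interval whose start is ≥ the last chosen end.
Sorted by end: (0,2)  (6,7)  (7,8)  (6,9)  (6,12)  (12,14)
take (0,2); take (6,7); take (7,8); skip (6,9); take (12,14).
Selected: (0,2) (6,7) (7,8) (12,14)

14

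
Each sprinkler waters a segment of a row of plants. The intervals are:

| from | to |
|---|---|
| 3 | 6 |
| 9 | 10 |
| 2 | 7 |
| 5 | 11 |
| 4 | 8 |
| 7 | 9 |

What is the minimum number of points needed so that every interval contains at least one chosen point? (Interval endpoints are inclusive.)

Sorted: [3,6] [2,7] [4,8] [7,9] [9,10] [5,11]
{[3,6],[2,7],[4,8]} hit by 6; {[7,9],[9,10],[5,11]} hit by 9.
Points: 6, 9 (2 total).

2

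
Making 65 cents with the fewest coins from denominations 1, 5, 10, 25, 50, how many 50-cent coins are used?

1

Use the largest denomination that fits, subtract, and repeat.
65 − 1×50→15 − 1×10→5 − 1×5→0
Count of 50: 1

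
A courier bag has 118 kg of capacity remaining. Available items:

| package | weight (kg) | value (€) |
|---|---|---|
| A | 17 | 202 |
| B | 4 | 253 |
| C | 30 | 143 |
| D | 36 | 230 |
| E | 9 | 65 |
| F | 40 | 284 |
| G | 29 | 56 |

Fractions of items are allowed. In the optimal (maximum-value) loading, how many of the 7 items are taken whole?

5

Ratios (sorted): B 63.25, A 11.88, E 7.22, F 7.10, D 6.39, C 4.77, G 1.93
take B (4 @ 253); take A (17 @ 202); take E (9 @ 65); take F (40 @ 284); take D (36 @ 230); take 12/30 of C → 57.20. Capacity used 118/118.
5 item(s) taken whole; one partial (take 12/30 of C).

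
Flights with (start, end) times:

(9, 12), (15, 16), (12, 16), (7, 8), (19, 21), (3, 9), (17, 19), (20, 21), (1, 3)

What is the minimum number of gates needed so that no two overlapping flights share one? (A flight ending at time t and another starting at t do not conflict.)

The answer is the maximum number of intervals overlapping at any instant.
Events (time:±→running): 1:+→1 3:-→0 3:+→1 7:+→2 … peak 2.

2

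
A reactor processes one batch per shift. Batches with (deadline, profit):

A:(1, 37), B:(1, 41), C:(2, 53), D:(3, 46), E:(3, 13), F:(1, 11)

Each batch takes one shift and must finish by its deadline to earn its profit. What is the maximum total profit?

By profit: C(d2,53), D(d3,46), B(d1,41), A(d1,37), E(d3,13), F(d1,11)
C→slot 2; D→slot 3; B→slot 1; A skipped; E skipped; F skipped.
Profit = 41 + 53 + 46 = 140

140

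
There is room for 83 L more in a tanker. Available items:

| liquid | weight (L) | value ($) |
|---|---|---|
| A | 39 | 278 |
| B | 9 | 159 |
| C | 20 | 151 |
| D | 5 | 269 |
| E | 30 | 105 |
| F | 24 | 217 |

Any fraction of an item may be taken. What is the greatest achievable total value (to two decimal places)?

974.21

Order: D (269/5=53.80) > B (159/9=17.67) > F (217/24=9.04) > C (151/20=7.55) > A (278/39=7.13) > E (105/30=3.50)
Fill: take D (5 @ 269) → take B (9 @ 159) → take F (24 @ 217) → take C (20 @ 151) → take 25/39 of A → 178.21; 83/83 used.
Total value = 974.21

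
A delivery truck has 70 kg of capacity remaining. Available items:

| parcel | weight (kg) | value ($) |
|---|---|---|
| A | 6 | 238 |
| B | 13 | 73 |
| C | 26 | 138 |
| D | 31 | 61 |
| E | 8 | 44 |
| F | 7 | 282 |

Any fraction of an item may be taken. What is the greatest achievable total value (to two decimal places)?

794.68

Order: F (282/7=40.29) > A (238/6=39.67) > B (73/13=5.62) > E (44/8=5.50) > C (138/26=5.31) > D (61/31=1.97)
Fill: take F (7 @ 282) → take A (6 @ 238) → take B (13 @ 73) → take E (8 @ 44) → take C (26 @ 138) → take 10/31 of D → 19.68; 70/70 used.
Total value = 794.68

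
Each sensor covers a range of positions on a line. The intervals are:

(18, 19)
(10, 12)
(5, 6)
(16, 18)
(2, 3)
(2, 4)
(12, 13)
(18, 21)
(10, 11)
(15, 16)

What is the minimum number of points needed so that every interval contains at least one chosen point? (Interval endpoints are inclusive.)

By right end: [2,3]  [2,4]  [5,6]  [10,11]  [10,12]  [12,13]  [15,16]  [16,18]  [18,19]  [18,21]
[2,3] uncovered → point at 3; [5,6] uncovered → point at 6; [10,11] uncovered → point at 11; [12,13] uncovered → point at 13; [15,16] uncovered → point at 16; [18,19] uncovered → point at 19.
Points: 3, 6, 11, 13, 16, 19 (6 total).

6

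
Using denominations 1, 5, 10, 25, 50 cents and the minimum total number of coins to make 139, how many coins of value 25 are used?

Greedy: take as many of the largest coin as possible, then repeat with the remainder.
139 − 2×50→39 − 1×25→14 − 1×10→4 − 4×1→0
Count of 25: 1

1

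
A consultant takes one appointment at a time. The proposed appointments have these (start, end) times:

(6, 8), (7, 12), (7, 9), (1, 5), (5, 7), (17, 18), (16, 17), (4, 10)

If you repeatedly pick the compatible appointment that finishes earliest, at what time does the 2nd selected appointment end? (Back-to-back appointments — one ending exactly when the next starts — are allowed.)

7

Sorted by end: (1,5)  (5,7)  (6,8)  (7,9)  (4,10)  (7,12)  (16,17)  (17,18)
take (1,5); take (5,7); skip (6,8); take (7,9); skip (7,12); take (16,17); take (17,18).
Selected: (1,5) (5,7) (7,9) (16,17) (17,18)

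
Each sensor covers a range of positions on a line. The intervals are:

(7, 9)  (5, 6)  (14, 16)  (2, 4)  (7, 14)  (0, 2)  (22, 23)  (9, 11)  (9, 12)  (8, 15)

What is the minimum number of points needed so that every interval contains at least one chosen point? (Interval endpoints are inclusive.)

Sorted: [0,2] [2,4] [5,6] [7,9] [9,11] [9,12] [7,14] [8,15] [14,16] [22,23]
{[0,2],[2,4]} hit by 2; {[5,6]} hit by 6; {[7,9],[9,11],[9,12],[7,14],[8,15]} hit by 9; {[14,16]} hit by 16; {[22,23]} hit by 23.
Points: 2, 6, 9, 16, 23 (5 total).

5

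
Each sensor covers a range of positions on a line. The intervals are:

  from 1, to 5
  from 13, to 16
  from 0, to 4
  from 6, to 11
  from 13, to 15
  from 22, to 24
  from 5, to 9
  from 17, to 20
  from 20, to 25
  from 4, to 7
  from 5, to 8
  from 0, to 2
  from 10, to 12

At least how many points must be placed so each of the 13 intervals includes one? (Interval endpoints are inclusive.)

6

Process intervals by earliest right end; each time one isn't hit yet, stab at its right endpoint.
Sorted: [0,2] [0,4] [1,5] [4,7] [5,8] [5,9] [6,11] [10,12] [13,15] [13,16] [17,20] [22,24] [20,25]
{[0,2],[0,4],[1,5]} hit by 2; {[4,7],[5,8],[5,9],[6,11]} hit by 7; {[10,12]} hit by 12; {[13,15],[13,16]} hit by 15; {[17,20]} hit by 20; {[22,24],[20,25]} hit by 24.
Points: 2, 7, 12, 15, 20, 24 (6 total).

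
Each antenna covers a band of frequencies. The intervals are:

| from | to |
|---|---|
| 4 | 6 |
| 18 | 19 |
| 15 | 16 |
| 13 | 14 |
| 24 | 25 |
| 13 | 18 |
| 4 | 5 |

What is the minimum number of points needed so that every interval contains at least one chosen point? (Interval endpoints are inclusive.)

5

Sort by right endpoint; whenever an interval is uncovered, place a point at its right end.
By right end: [4,5]  [4,6]  [13,14]  [15,16]  [13,18]  [18,19]  [24,25]
[4,5] uncovered → point at 5; [13,14] uncovered → point at 14; [15,16] uncovered → point at 16; [18,19] uncovered → point at 19; [24,25] uncovered → point at 25.
Points: 5, 14, 16, 19, 25 (5 total).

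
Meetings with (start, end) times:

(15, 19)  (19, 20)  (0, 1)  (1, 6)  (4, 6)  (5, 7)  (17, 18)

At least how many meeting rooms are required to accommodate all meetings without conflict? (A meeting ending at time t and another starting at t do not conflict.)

Count concurrent intervals with a sweep; the peak is the room count.
Events (time:±→running): 0:+→1 1:-→0 1:+→1 4:+→2 5:+→3 … peak 3.

3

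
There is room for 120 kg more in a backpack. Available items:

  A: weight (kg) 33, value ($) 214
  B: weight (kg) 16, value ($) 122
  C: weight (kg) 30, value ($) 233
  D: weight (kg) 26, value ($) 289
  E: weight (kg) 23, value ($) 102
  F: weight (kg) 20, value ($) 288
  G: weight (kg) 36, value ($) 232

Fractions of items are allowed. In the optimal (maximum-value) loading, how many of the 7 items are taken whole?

4

Greedy by value/weight ratio, highest first.
Order: F (288/20=14.40) > D (289/26=11.12) > C (233/30=7.77) > B (122/16=7.62) > A (214/33=6.48) > G (232/36=6.44) > E (102/23=4.43)
Fill: take F (20 @ 288) → take D (26 @ 289) → take C (30 @ 233) → take B (16 @ 122) → take 28/33 of A → 181.58; 120/120 used.
4 item(s) taken whole; one partial (take 28/33 of A).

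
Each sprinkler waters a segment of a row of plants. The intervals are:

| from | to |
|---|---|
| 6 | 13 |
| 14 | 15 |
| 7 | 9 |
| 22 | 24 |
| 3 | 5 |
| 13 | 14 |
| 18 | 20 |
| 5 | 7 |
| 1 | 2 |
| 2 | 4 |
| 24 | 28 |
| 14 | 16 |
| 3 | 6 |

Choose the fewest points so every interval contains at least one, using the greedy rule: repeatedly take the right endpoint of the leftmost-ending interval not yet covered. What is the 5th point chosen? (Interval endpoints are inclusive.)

20

Process intervals by earliest right end; each time one isn't hit yet, stab at its right endpoint.
By right end: [1,2]  [2,4]  [3,5]  [3,6]  [5,7]  [7,9]  [6,13]  [13,14]  [14,15]  [14,16]  [18,20]  [22,24]  [24,28]
[1,2] uncovered → point at 2; [3,5] uncovered → point at 5; [7,9] uncovered → point at 9; [13,14] uncovered → point at 14; [18,20] uncovered → point at 20; [22,24] uncovered → point at 24.
Points: 2, 5, 9, 14, 20, 24 (6 total).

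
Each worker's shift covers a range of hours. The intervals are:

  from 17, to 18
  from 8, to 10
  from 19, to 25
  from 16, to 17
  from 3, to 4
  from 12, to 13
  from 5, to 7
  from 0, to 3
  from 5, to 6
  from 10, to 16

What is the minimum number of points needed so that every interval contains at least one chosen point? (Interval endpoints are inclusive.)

Sorted: [0,3] [3,4] [5,6] [5,7] [8,10] [12,13] [10,16] [16,17] [17,18] [19,25]
{[0,3],[3,4]} hit by 3; {[5,6],[5,7]} hit by 6; {[8,10]} hit by 10; {[12,13],[10,16]} hit by 13; {[16,17],[17,18]} hit by 17; {[19,25]} hit by 25.
Points: 3, 6, 10, 13, 17, 25 (6 total).

6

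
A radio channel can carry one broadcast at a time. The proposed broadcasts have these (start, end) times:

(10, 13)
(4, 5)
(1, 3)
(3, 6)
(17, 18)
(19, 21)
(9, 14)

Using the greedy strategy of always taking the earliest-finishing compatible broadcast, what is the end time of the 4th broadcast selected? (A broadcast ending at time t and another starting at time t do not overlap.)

Sort by end time and greedily take each interval whose start is ≥ the last chosen end.
Sorted by end: (1,3)  (4,5)  (3,6)  (10,13)  (9,14)  (17,18)  (19,21)
take (1,3); take (4,5); skip (3,6); take (10,13); skip (9,14); take (17,18); take (19,21).
Selected: (1,3) (4,5) (10,13) (17,18) (19,21)

18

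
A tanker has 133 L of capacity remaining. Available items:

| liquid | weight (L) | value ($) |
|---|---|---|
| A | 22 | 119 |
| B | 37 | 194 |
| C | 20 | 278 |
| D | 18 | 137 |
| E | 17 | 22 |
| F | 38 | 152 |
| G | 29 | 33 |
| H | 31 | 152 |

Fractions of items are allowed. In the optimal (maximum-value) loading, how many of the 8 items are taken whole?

Order: C (278/20=13.90) > D (137/18=7.61) > A (119/22=5.41) > B (194/37=5.24) > H (152/31=4.90) > F (152/38=4.00) > E (22/17=1.29) > G (33/29=1.14)
Fill: take C (20 @ 278) → take D (18 @ 137) → take A (22 @ 119) → take B (37 @ 194) → take H (31 @ 152) → take 5/38 of F → 20.00; 133/133 used.
5 item(s) taken whole; one partial (take 5/38 of F).

5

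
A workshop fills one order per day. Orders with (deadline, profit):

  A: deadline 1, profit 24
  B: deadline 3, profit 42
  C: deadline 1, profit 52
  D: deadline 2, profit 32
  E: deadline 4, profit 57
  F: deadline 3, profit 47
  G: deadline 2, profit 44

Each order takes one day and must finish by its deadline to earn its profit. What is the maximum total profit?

200

Profit order: E=57 C=52 F=47 G=44 B=42 D=32 A=24
Assign: E→slot 4, C→slot 1, F→slot 3, G→slot 2, B skipped, D skipped, A skipped.
Slots: [1:C] [2:G] [3:F] [4:E]
Profit = 52 + 44 + 47 + 57 = 200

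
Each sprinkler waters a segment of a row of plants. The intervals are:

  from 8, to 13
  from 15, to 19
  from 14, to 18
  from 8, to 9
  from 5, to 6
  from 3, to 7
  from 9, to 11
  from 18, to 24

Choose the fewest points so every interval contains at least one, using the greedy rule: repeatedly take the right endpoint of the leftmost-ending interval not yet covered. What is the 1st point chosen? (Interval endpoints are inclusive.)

Process intervals by earliest right end; each time one isn't hit yet, stab at its right endpoint.
Sorted: [5,6] [3,7] [8,9] [9,11] [8,13] [14,18] [15,19] [18,24]
{[5,6],[3,7]} hit by 6; {[8,9],[9,11],[8,13]} hit by 9; {[14,18],[15,19],[18,24]} hit by 18.
Points: 6, 9, 18 (3 total).

6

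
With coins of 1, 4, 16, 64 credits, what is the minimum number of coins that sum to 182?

182 − 2×64→54 − 3×16→6 − 1×4→2 − 2×1→0
Total coins = 2 + 3 + 1 + 2 = 8

8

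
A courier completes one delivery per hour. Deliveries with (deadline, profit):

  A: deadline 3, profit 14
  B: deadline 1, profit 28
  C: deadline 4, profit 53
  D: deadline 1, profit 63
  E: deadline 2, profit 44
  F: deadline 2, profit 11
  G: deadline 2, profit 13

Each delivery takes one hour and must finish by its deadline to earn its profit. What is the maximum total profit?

174

Sort by profit descending; place each in the latest free slot ≤ its deadline.
By profit: D(d1,63), C(d4,53), E(d2,44), B(d1,28), A(d3,14), G(d2,13), F(d2,11)
D→slot 1; C→slot 4; E→slot 2; B skipped; A→slot 3; G skipped; F skipped.
Profit = 63 + 44 + 14 + 53 = 174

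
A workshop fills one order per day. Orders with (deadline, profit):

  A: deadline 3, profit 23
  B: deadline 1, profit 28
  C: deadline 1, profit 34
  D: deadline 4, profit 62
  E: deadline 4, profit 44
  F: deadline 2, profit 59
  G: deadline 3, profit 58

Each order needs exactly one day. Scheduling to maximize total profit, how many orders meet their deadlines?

4

Take jobs in profit order; each goes to the latest open slot no later than its deadline.
Profit order: D=62 F=59 G=58 E=44 C=34 B=28 A=23
Assign: D→slot 4, F→slot 2, G→slot 3, E→slot 1, C skipped, B skipped, A skipped.
Slots: [1:E] [2:F] [3:G] [4:D]
4 of 7 scheduled.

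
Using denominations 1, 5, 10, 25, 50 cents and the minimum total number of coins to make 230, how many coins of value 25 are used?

230 − 4×50→30 − 1×25→5 − 1×5→0
Count of 25: 1

1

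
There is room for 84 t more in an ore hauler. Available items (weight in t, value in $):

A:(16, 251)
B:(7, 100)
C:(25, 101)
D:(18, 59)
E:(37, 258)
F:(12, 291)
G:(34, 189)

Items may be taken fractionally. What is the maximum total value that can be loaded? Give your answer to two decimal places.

966.71

Sort by value per unit weight and fill in that order.
Ratios (sorted): F 24.25, A 15.69, B 14.29, E 6.97, G 5.56, C 4.04, D 3.28
take F (12 @ 291); take A (16 @ 251); take B (7 @ 100); take E (37 @ 258); take 12/34 of G → 66.71. Capacity used 84/84.
Total value = 966.71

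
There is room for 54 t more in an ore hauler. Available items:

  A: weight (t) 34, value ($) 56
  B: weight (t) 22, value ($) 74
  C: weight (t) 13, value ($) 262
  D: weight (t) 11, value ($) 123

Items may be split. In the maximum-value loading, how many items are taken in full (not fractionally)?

3

Sort by value per unit weight and fill in that order.
Ratios (sorted): C 20.15, D 11.18, B 3.36, A 1.65
take C (13 @ 262); take D (11 @ 123); take B (22 @ 74); take 8/34 of A → 13.18. Capacity used 54/54.
3 item(s) taken whole; one partial (take 8/34 of A).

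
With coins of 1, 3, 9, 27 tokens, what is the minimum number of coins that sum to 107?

9

107 = 3×27 + 2×9 + 2×3 + 2×1
Total coins = 3 + 2 + 2 + 2 = 9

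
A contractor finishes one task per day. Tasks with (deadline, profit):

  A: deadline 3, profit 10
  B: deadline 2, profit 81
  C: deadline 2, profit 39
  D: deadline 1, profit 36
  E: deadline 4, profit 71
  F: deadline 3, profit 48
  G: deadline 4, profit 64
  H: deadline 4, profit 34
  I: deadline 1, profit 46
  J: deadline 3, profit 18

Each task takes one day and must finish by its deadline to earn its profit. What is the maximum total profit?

Sort by profit descending; place each in the latest free slot ≤ its deadline.
By profit: B(d2,81), E(d4,71), G(d4,64), F(d3,48), I(d1,46), C(d2,39), D(d1,36), H(d4,34), J(d3,18), A(d3,10)
B→slot 2; E→slot 4; G→slot 3; F→slot 1; I skipped; C skipped; D skipped; H skipped; J skipped; A skipped.
Profit = 48 + 81 + 64 + 71 = 264

264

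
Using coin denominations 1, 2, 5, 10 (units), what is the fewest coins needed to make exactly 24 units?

Use the largest denomination that fits, subtract, and repeat.
24 − 2×10→4 − 2×2→0
Total coins = 2 + 2 = 4

4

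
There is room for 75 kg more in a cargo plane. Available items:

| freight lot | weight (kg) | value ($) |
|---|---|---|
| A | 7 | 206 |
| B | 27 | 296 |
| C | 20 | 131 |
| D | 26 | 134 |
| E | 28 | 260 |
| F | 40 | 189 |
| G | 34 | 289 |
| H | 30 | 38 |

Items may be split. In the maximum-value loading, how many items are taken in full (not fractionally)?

3

Greedy by value/weight ratio, highest first.
Ratios (sorted): A 29.43, B 10.96, E 9.29, G 8.50, C 6.55, D 5.15, F 4.72, H 1.27
take A (7 @ 206); take B (27 @ 296); take E (28 @ 260); take 13/34 of G → 110.50. Capacity used 75/75.
3 item(s) taken whole; one partial (take 13/34 of G).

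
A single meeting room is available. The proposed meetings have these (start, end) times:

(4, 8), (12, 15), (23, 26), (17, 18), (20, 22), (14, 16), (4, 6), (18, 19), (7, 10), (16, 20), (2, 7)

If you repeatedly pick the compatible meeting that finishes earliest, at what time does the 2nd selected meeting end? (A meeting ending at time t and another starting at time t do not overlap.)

Sort by end time and greedily take each interval whose start is ≥ the last chosen end.
Sorted by end: (4,6)  (2,7)  (4,8)  (7,10)  (12,15)  (14,16)  (17,18)  (18,19)  (16,20)  (20,22)  (23,26)
take (4,6); skip (4,8); take (7,10); take (12,15); take (17,18); take (18,19); take (20,22); take (23,26).
Selected: (4,6) (7,10) (12,15) (17,18) (18,19) (20,22) (23,26)

10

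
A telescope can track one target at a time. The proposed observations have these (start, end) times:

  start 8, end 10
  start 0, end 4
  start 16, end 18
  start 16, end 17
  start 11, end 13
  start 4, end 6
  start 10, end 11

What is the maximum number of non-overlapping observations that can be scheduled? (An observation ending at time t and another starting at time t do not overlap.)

6

By end time: (0,4), (4,6), (8,10), (10,11), (11,13), (16,17), (16,18).
Pick (0,4); next start ≥ 4 → (4,6); next start ≥ 6 → (8,10); next start ≥ 10 → (10,11); next start ≥ 11 → (11,13); next start ≥ 13 → (16,17).
Selected 6 observations.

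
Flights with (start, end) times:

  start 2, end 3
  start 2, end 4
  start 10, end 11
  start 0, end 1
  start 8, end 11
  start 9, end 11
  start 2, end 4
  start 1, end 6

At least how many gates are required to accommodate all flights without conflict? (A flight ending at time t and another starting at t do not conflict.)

4

Events (time:±→running): 0:+→1 1:-→0 1:+→1 2:+→2 2:+→3 2:+→4 … peak 4.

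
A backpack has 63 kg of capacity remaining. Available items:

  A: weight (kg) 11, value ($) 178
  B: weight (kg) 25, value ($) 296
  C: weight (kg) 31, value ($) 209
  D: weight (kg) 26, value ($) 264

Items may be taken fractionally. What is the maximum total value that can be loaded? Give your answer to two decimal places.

Greedy by value/weight ratio, highest first.
Ratios (sorted): A 16.18, B 11.84, D 10.15, C 6.74
take A (11 @ 178); take B (25 @ 296); take D (26 @ 264); take 1/31 of C → 6.74. Capacity used 63/63.
Total value = 744.74

744.74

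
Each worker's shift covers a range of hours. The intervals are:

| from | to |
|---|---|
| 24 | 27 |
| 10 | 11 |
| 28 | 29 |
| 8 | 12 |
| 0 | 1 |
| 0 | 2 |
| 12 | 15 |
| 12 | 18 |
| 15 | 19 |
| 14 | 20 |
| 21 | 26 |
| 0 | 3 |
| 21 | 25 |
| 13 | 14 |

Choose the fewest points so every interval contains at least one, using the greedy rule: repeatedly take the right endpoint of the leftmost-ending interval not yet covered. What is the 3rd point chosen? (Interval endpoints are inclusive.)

14

Process intervals by earliest right end; each time one isn't hit yet, stab at its right endpoint.
Sorted: [0,1] [0,2] [0,3] [10,11] [8,12] [13,14] [12,15] [12,18] [15,19] [14,20] [21,25] [21,26] [24,27] [28,29]
{[0,1],[0,2],[0,3]} hit by 1; {[10,11],[8,12]} hit by 11; {[13,14],[12,15],[12,18]} hit by 14; {[15,19],[14,20]} hit by 19; {[21,25],[21,26],[24,27]} hit by 25; {[28,29]} hit by 29.
Points: 1, 11, 14, 19, 25, 29 (6 total).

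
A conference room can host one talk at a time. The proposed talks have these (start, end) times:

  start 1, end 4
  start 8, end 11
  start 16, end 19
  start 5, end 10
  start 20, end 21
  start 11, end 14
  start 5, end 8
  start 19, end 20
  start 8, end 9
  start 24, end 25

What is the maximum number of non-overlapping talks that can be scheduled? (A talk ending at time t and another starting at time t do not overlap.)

8

Sorted by end: (1,4)  (5,8)  (8,9)  (5,10)  (8,11)  (11,14)  (16,19)  (19,20)  (20,21)  (24,25)
take (1,4); take (5,8); take (8,9); skip (5,10); take (11,14); take (16,19); take (19,20); take (20,21); take (24,25).
Selected 8 talks.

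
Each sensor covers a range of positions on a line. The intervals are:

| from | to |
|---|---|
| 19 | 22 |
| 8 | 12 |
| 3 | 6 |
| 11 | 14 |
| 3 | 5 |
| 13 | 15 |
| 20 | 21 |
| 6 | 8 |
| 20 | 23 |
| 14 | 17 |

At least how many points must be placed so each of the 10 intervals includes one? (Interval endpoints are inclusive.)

4

Sort by right endpoint; whenever an interval is uncovered, place a point at its right end.
By right end: [3,5]  [3,6]  [6,8]  [8,12]  [11,14]  [13,15]  [14,17]  [20,21]  [19,22]  [20,23]
[3,5] uncovered → point at 5; [6,8] uncovered → point at 8; [11,14] uncovered → point at 14; [20,21] uncovered → point at 21.
Points: 5, 8, 14, 21 (4 total).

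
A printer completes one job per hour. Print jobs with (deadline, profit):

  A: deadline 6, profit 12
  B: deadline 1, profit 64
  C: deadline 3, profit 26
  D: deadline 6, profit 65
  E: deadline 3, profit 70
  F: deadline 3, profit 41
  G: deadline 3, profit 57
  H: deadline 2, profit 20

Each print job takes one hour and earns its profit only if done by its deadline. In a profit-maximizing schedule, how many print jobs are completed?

5

Profit order: E=70 D=65 B=64 G=57 F=41 C=26 H=20 A=12
Assign: E→slot 3, D→slot 6, B→slot 1, G→slot 2, F skipped, C skipped, H skipped, A→slot 5.
Slots: [1:B] [2:G] [3:E] [5:A] [6:D]
5 of 8 scheduled.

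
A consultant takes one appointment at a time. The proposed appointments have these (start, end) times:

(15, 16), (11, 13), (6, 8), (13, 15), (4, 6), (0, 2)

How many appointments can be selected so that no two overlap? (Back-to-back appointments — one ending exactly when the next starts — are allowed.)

6

Greedy by earliest finish: after sorting by end time, pick each interval compatible with the last pick.
Sorted by end: (0,2)  (4,6)  (6,8)  (11,13)  (13,15)  (15,16)
take (0,2); take (4,6); take (6,8); take (11,13); take (13,15); take (15,16).
Selected 6 appointments.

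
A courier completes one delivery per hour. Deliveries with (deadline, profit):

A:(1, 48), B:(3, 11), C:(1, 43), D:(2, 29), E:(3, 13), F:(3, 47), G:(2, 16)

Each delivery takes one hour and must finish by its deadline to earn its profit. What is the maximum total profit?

By profit: A(d1,48), F(d3,47), C(d1,43), D(d2,29), G(d2,16), E(d3,13), B(d3,11)
A→slot 1; F→slot 3; C skipped; D→slot 2; G skipped; E skipped; B skipped.
Profit = 48 + 29 + 47 = 124

124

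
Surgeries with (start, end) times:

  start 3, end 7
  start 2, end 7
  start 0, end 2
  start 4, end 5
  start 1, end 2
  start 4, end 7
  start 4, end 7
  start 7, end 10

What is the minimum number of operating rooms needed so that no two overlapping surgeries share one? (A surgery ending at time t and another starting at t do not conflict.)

Count concurrent intervals with a sweep; the peak is the room count.
Events (time:±→running): 0:+→1 1:+→2 2:-→1 2:-→0 2:+→1 3:+→2 4:+→3 4:+→4 4:+→5 … peak 5.

5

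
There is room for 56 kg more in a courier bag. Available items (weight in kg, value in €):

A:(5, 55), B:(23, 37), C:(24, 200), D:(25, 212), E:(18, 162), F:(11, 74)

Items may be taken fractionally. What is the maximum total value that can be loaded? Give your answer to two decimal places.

495.67

Greedy by value/weight ratio, highest first.
Order: A (55/5=11.00) > E (162/18=9.00) > D (212/25=8.48) > C (200/24=8.33) > F (74/11=6.73) > B (37/23=1.61)
Fill: take A (5 @ 55) → take E (18 @ 162) → take D (25 @ 212) → take 8/24 of C → 66.67; 56/56 used.
Total value = 495.67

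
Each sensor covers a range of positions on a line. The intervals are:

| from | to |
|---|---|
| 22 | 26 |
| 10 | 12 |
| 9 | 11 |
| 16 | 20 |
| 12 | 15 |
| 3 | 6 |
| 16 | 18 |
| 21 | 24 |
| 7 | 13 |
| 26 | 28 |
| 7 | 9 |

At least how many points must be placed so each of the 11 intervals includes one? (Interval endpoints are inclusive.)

6

By right end: [3,6]  [7,9]  [9,11]  [10,12]  [7,13]  [12,15]  [16,18]  [16,20]  [21,24]  [22,26]  [26,28]
[3,6] uncovered → point at 6; [7,9] uncovered → point at 9; [10,12] uncovered → point at 12; [16,18] uncovered → point at 18; [21,24] uncovered → point at 24; [26,28] uncovered → point at 28.
Points: 6, 9, 12, 18, 24, 28 (6 total).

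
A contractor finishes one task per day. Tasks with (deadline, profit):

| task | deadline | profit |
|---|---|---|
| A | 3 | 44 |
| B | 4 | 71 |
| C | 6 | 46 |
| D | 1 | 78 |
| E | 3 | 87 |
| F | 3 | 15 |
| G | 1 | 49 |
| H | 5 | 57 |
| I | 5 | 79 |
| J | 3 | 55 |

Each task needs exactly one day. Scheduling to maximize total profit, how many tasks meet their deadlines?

Sort by profit descending; place each in the latest free slot ≤ its deadline.
Profit order: E=87 I=79 D=78 B=71 H=57 J=55 G=49 C=46 A=44 F=15
Assign: E→slot 3, I→slot 5, D→slot 1, B→slot 4, H→slot 2, J skipped, G skipped, C→slot 6, A skipped, F skipped.
Slots: [1:D] [2:H] [3:E] [4:B] [5:I] [6:C]
6 of 10 scheduled.

6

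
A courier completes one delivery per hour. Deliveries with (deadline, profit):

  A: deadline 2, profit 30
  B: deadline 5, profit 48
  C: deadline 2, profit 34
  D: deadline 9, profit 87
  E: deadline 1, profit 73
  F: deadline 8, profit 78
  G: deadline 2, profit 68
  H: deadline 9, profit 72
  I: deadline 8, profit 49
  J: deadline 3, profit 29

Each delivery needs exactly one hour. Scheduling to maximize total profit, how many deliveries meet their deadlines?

8

By profit: D(d9,87), F(d8,78), E(d1,73), H(d9,72), G(d2,68), I(d8,49), B(d5,48), C(d2,34), A(d2,30), J(d3,29)
D→slot 9; F→slot 8; E→slot 1; H→slot 7; G→slot 2; I→slot 6; B→slot 5; C skipped; A skipped; J→slot 3.
8 of 10 scheduled.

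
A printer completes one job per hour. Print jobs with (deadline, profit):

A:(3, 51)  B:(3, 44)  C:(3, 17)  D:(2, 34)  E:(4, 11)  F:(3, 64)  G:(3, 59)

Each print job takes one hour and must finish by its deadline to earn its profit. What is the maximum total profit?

185

Take jobs in profit order; each goes to the latest open slot no later than its deadline.
By profit: F(d3,64), G(d3,59), A(d3,51), B(d3,44), D(d2,34), C(d3,17), E(d4,11)
F→slot 3; G→slot 2; A→slot 1; B skipped; D skipped; C skipped; E→slot 4.
Profit = 51 + 59 + 64 + 11 = 185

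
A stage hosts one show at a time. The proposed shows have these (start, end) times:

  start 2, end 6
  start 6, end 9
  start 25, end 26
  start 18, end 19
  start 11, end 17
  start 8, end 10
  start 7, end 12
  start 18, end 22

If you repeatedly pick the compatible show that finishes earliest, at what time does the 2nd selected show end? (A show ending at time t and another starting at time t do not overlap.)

Sort by end time and greedily take each interval whose start is ≥ the last chosen end.
By end time: (2,6), (6,9), (8,10), (7,12), (11,17), (18,19), (18,22), (25,26).
Pick (2,6); next start ≥ 6 → (6,9); next start ≥ 9 → (11,17); next start ≥ 17 → (18,19); next start ≥ 19 → (25,26).
Selected: (2,6) (6,9) (11,17) (18,19) (25,26)

9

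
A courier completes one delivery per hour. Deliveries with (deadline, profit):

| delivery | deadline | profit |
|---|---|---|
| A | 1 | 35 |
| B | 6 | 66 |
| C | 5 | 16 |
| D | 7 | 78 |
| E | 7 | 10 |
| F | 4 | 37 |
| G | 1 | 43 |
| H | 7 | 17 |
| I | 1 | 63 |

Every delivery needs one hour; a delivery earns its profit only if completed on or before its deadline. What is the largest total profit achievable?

287

Profit order: D=78 B=66 I=63 G=43 F=37 A=35 H=17 C=16 E=10
Assign: D→slot 7, B→slot 6, I→slot 1, G skipped, F→slot 4, A skipped, H→slot 5, C→slot 3, E→slot 2.
Slots: [1:I] [2:E] [3:C] [4:F] [5:H] [6:B] [7:D]
Profit = 63 + 10 + 16 + 37 + 17 + 66 + 78 = 287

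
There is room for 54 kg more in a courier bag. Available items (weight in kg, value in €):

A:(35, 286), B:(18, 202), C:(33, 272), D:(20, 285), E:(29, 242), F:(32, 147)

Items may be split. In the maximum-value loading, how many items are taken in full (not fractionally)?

Greedy by value/weight ratio, highest first.
Order: D (285/20=14.25) > B (202/18=11.22) > E (242/29=8.34) > C (272/33=8.24) > A (286/35=8.17) > F (147/32=4.59)
Fill: take D (20 @ 285) → take B (18 @ 202) → take 16/29 of E → 133.52; 54/54 used.
2 item(s) taken whole; one partial (take 16/29 of E).

2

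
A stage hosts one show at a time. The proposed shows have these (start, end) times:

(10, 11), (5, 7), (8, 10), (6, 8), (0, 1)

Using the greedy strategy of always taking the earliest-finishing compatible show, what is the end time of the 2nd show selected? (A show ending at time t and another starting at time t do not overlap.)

Greedy by earliest finish: after sorting by end time, pick each interval compatible with the last pick.
Sorted by end: (0,1)  (5,7)  (6,8)  (8,10)  (10,11)
take (0,1); take (5,7); take (8,10); take (10,11).
Selected: (0,1) (5,7) (8,10) (10,11)

7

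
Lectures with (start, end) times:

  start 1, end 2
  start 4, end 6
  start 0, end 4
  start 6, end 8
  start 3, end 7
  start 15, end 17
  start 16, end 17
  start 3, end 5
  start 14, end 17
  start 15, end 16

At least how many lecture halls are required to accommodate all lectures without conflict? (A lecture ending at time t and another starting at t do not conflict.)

3

The answer is the maximum number of intervals overlapping at any instant.
Events (time:±→running): 0:+→1 1:+→2 2:-→1 3:+→2 3:+→3 … peak 3.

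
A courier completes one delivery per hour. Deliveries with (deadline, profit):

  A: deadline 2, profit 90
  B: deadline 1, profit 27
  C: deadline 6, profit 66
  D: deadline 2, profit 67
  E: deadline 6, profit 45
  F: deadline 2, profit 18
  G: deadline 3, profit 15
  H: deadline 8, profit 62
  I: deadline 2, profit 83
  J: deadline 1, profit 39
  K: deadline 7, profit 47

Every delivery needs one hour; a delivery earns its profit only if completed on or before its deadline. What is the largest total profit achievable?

Take jobs in profit order; each goes to the latest open slot no later than its deadline.
By profit: A(d2,90), I(d2,83), D(d2,67), C(d6,66), H(d8,62), K(d7,47), E(d6,45), J(d1,39), B(d1,27), F(d2,18), G(d3,15)
A→slot 2; I→slot 1; D skipped; C→slot 6; H→slot 8; K→slot 7; E→slot 5; J skipped; B skipped; F skipped; G→slot 3.
Profit = 83 + 90 + 15 + 45 + 66 + 47 + 62 = 408

408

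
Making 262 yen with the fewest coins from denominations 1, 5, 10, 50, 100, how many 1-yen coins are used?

262 = 2×100 + 1×50 + 1×10 + 2×1
Count of 1: 2

2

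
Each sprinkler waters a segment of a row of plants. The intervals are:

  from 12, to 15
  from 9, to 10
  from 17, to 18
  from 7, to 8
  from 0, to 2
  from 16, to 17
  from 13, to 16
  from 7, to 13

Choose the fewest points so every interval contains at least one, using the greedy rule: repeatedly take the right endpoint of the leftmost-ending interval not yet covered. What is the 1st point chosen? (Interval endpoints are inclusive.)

Process intervals by earliest right end; each time one isn't hit yet, stab at its right endpoint.
Sorted: [0,2] [7,8] [9,10] [7,13] [12,15] [13,16] [16,17] [17,18]
{[0,2]} hit by 2; {[7,8]} hit by 8; {[9,10],[7,13]} hit by 10; {[12,15],[13,16]} hit by 15; {[16,17],[17,18]} hit by 17.
Points: 2, 8, 10, 15, 17 (5 total).

2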